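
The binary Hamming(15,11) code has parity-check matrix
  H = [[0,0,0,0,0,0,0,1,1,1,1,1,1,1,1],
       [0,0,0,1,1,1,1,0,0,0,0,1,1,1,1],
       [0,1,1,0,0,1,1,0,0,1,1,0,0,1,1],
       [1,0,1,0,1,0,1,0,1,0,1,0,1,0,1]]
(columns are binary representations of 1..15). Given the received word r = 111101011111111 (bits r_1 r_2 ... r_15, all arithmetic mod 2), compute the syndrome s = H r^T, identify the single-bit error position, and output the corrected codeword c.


s = (0, 0, 1, 0)^T, error position = 2, corrected codeword c = 101101011111111

Compute s = H r^T mod 2 one row at a time:
  s_1 = 1 + 1 + 1 + 1 + 1 + 1 + 1 + 1 = 8 ≡ 0 (mod 2).
  s_2 = 1 + 0 + 1 + 0 + 1 + 1 + 1 + 1 = 6 ≡ 0 (mod 2).
  s_3 = 1 + 1 + 1 + 0 + 1 + 1 + 1 + 1 = 7 ≡ 1 (mod 2).
  s_4 = 1 + 1 + 0 + 0 + 1 + 1 + 1 + 1 = 6 ≡ 0 (mod 2).
s = (0, 0, 1, 0)^T — this equals column 2 of H (binary 0010), so error is at position 2.
Correct: flip bit 2 of r = 111101011111111 to get c = 101101011111111.


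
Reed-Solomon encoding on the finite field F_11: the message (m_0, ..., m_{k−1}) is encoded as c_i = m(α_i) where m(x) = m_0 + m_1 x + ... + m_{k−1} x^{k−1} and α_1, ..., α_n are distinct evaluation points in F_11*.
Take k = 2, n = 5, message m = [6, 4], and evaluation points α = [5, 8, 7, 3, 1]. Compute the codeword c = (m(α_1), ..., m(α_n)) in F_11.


c = [4, 5, 1, 7, 10]

Message polynomial: m(x) = 6 + 4·x (mod 11).
For each evaluation point α_i, compute m(α_i) mod 11:
  α_1 = 5: Horner steps 4 → 4, so m(5) = 4.
  α_2 = 8: Horner steps 4 → 5, so m(8) = 5.
  α_3 = 7: Horner steps 4 → 1, so m(7) = 1.
  α_4 = 3: Horner steps 4 → 7, so m(3) = 7.
  α_5 = 1: Horner steps 4 → 10, so m(1) = 10.
Codeword c = [4, 5, 1, 7, 10] ∈ F_11^5.


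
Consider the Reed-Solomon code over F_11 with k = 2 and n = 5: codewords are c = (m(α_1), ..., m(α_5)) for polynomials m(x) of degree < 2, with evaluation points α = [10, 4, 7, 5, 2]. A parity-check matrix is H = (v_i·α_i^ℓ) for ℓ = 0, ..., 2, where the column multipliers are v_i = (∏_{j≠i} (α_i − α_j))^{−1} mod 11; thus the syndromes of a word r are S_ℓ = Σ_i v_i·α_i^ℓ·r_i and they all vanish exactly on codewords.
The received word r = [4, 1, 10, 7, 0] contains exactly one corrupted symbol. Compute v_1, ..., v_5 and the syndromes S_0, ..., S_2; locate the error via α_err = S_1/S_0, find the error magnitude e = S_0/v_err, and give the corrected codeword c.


S = (10, 4, 6), error at position 3, error magnitude e = 2, c = [4, 1, 8, 7, 0].

Step 1: column multipliers v_i = (∏_{j≠i}(α_i − α_j))^{−1} mod 11.
  i = 1 (α = 10): (10−4)(10−7)(10−5)(10−2) = 6·3·5·8 = 720 ≡ 5, so v_1 = 5^{−1} = 9 (mod 11).
  i = 2 (α = 4): (4−10)(4−7)(4−5)(4−2) = (−6)·(−3)·(−1)·2 = −36 ≡ 8, so v_2 = 8^{−1} = 7 (mod 11).
  i = 3 (α = 7): (7−10)(7−4)(7−5)(7−2) = (−3)·3·2·5 = −90 ≡ 9, so v_3 = 9^{−1} = 5 (mod 11).
  i = 4 (α = 5): (5−10)(5−4)(5−7)(5−2) = (−5)·1·(−2)·3 = 30 ≡ 8, so v_4 = 8^{−1} = 7 (mod 11).
  i = 5 (α = 2): (2−10)(2−4)(2−7)(2−5) = (−8)·(−2)·(−5)·(−3) = 240 ≡ 9, so v_5 = 9^{−1} = 5 (mod 11).
  v = [9, 7, 5, 7, 5].
Step 2: syndromes of r = [4, 1, 10, 7, 0] (all sums mod 11).
  S_0 = Σ v_i r_i = 9·4 + 7·1 + 5·10 + 7·7 + 5·0 = 142 ≡ 10.
  S_1 = Σ v_i α_i r_i = 9·10·4 + 7·4·1 + 5·7·10 + 7·5·7 + 5·2·0 = 983 ≡ 4.
  α_i^2 mod 11 = [1, 5, 5, 3, 4].
  S_2 = Σ v_i α_i^2 r_i = 9·1·4 + 7·5·1 + 5·5·10 + 7·3·7 + 5·4·0 = 468 ≡ 6.
  S = (10, 4, 6) ≠ 0, so r is not a codeword (an error is present).
Step 3: locate the error. For a single error e at position i, S_ℓ = v_i·e·α_i^ℓ, so α_err = S_1/S_0.
  S_0^{−1} = 10^{−1} = 10 (mod 11), so α_err = 4·10 = 40 ≡ 7 = α_3. Error position i = 3.
  Consistency check: S_2/S_1 = 6·3 = 18 ≡ 7 = α_err ✓ (single-error assumption holds).
Step 4: error magnitude e = S_0/v_3 = S_0·∏_{j≠3}(α_3 − α_j) = 10·9 = 90 ≡ 2 (mod 11).
Step 5: correct position 3: c_3 = r_3 − e = 10 − 2 ≡ 8 (mod 11). Hence c = [4, 1, 8, 7, 0].
  Check: interpolating c through the α_i gives m(x) = 10 + 6·x (degree < 2) with m(α_i) = c_i for every i, so c is indeed a codeword.


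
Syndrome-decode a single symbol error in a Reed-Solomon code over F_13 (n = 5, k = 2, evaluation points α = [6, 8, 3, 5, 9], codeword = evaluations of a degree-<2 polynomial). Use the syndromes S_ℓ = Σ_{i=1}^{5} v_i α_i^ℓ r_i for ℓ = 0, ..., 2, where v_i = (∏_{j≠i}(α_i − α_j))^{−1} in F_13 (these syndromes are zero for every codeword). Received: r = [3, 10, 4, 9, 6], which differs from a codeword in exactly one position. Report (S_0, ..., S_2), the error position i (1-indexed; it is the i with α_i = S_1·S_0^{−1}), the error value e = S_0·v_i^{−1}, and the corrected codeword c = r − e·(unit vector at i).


S = (10, 8, 9), error at position 1, error magnitude e = 11, c = [5, 10, 4, 9, 6].

Step 1: column multipliers v_i = (∏_{j≠i}(α_i − α_j))^{−1} mod 13.
  i = 1 (α = 6): (6−8)(6−3)(6−5)(6−9) = (−2)·3·1·(−3) = 18 ≡ 5, so v_1 = 5^{−1} = 8 (mod 13).
  i = 2 (α = 8): (8−6)(8−3)(8−5)(8−9) = 2·5·3·(−1) = −30 ≡ 9, so v_2 = 9^{−1} = 3 (mod 13).
  i = 3 (α = 3): (3−6)(3−8)(3−5)(3−9) = (−3)·(−5)·(−2)·(−6) = 180 ≡ 11, so v_3 = 11^{−1} = 6 (mod 13).
  i = 4 (α = 5): (5−6)(5−8)(5−3)(5−9) = (−1)·(−3)·2·(−4) = −24 ≡ 2, so v_4 = 2^{−1} = 7 (mod 13).
  i = 5 (α = 9): (9−6)(9−8)(9−3)(9−5) = 3·1·6·4 = 72 ≡ 7, so v_5 = 7^{−1} = 2 (mod 13).
  v = [8, 3, 6, 7, 2].
Step 2: syndromes of r = [3, 10, 4, 9, 6] (all sums mod 13).
  S_0 = Σ v_i r_i = 8·3 + 3·10 + 6·4 + 7·9 + 2·6 = 153 ≡ 10.
  S_1 = Σ v_i α_i r_i = 8·6·3 + 3·8·10 + 6·3·4 + 7·5·9 + 2·9·6 = 879 ≡ 8.
  α_i^2 mod 13 = [10, 12, 9, 12, 3].
  S_2 = Σ v_i α_i^2 r_i = 8·10·3 + 3·12·10 + 6·9·4 + 7·12·9 + 2·3·6 = 1608 ≡ 9.
  S = (10, 8, 9) ≠ 0, so r is not a codeword (an error is present).
Step 3: locate the error. For a single error e at position i, S_ℓ = v_i·e·α_i^ℓ, so α_err = S_1/S_0.
  S_0^{−1} = 10^{−1} = 4 (mod 13), so α_err = 8·4 = 32 ≡ 6 = α_1. Error position i = 1.
  Consistency check: S_2/S_1 = 9·5 = 45 ≡ 6 = α_err ✓ (single-error assumption holds).
Step 4: error magnitude e = S_0/v_1 = S_0·∏_{j≠1}(α_1 − α_j) = 10·5 = 50 ≡ 11 (mod 13).
Step 5: correct position 1: c_1 = r_1 − e = 3 − 11 ≡ 5 (mod 13). Hence c = [5, 10, 4, 9, 6].
  Check: interpolating c through the α_i gives m(x) = 3 + 9·x (degree < 2) with m(α_i) = c_i for every i, so c is indeed a codeword.


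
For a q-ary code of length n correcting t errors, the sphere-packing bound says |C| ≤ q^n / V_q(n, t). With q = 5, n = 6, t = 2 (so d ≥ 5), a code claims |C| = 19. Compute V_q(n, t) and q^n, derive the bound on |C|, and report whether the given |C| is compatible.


V_q(n, t) = 265, q^n = 15625, Hamming bound = 58, |C| = 19 ≤ bound (satisfied).

Step 1: Compute V_q(n, t) = Σ_{j=0}^2 C(n, j) (q−1)^j.
  j = 0: C(6,0)·(4)^0 = 1·1 = 1.
  j = 1: C(6,1)·(4)^1 = 6·4 = 24.
  j = 2: C(6,2)·(4)^2 = 15·16 = 240.
  V_q(n, t) = 1 + 24 + 240 = 265.
Step 2: q^n = 5^6 = 15625.
Step 3: Hamming bound ⌊q^n / V_q(n,t)⌋ = ⌊15625/265⌋ = 58.
Step 4: Compare |C| = 19 to 58: satisfied.
The claimed |C| lies below the Hamming bound.


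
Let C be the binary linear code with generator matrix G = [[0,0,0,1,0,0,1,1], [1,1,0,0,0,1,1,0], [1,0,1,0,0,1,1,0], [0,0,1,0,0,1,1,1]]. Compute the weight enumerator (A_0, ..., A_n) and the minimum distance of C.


Weight distribution: A_0 = 1, A_2 = 2, A_3 = 4, A_4 = 5, A_5 = 4. Minimum distance d = 2.

Enumerate all 2^4 = 16 messages m ∈ F_2^4.
For each, compute codeword c = mG in F_2^8, then tally its weight.
  m = 0000 → c = 00000000, weight = 0.
  m = 1000 → c = 00010011, weight = 3.
  m = 0100 → c = 11000110, weight = 4.
  m = 1100 → c = 11010101, weight = 5.
  m = 0010 → c = 10100110, weight = 4.
  m = 1010 → c = 10110101, weight = 5.
  m = 0110 → c = 01100000, weight = 2.
  m = 1110 → c = 01110011, weight = 5.
  m = 0001 → c = 00100111, weight = 4.
  m = 1001 → c = 00110100, weight = 3.
  m = 0101 → c = 11100001, weight = 4.
  m = 1101 → c = 11110010, weight = 5.
  m = 0011 → c = 10000001, weight = 2.
  m = 1011 → c = 10010010, weight = 3.
  m = 0111 → c = 01000111, weight = 4.
  m = 1111 → c = 01010100, weight = 3.
Tally weights:
  weight 0: 1 codewords.
  weight 2: 2 codewords.
  weight 3: 4 codewords.
  weight 4: 5 codewords.
  weight 5: 4 codewords.
Minimum distance d = smallest w > 0 with A_w > 0 = 2.
Sanity: Σ A_w = 16 = 2^4 = 16 ✓.


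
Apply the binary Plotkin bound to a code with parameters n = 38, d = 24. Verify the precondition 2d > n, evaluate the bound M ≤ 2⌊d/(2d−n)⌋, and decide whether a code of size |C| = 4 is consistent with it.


Plotkin bound M ≤ 4; given |C| = 4 ≤ bound (satisfied).

Check applicability: 2d = 48, n = 38.
2d − n = 10 > 0, so Plotkin applies.
Compute d/(2d−n) = 24/10 ≈ 2.4000.
⌊d/(2d−n)⌋ = 2.
Plotkin bound: M ≤ 2·2 = 4.
Given |C| = 4, check: satisfied.
This |C| is at the Plotkin bound.


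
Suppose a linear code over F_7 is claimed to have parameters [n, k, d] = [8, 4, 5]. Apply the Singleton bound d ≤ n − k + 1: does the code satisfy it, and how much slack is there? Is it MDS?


Singleton RHS = n − k + 1 = 5, slack = 0, bound satisfied, MDS.

Singleton bound: d ≤ n − k + 1.
Here n = 8, k = 4, so n − k + 1 = 5.
Given d = 5, check d ≤ 5: YES.
Slack = (n − k + 1) − d = 0.
The code is MDS (slack = 0).
Description: the claimed parameters are [8, 4, 5]_7; such a code would be MDS (meets Singleton bound).


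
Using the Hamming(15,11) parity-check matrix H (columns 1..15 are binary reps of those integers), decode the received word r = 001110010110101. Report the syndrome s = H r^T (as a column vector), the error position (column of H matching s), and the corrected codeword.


s = (1, 0, 0, 1)^T, error position = 9, corrected codeword c = 001110011110101

Compute s = H r^T mod 2 one row at a time:
  s_1 = 1 + 0 + 1 + 1 + 0 + 1 + 0 + 1 = 5 ≡ 1 (mod 2).
  s_2 = 1 + 1 + 0 + 0 + 0 + 1 + 0 + 1 = 4 ≡ 0 (mod 2).
  s_3 = 0 + 1 + 0 + 0 + 1 + 1 + 0 + 1 = 4 ≡ 0 (mod 2).
  s_4 = 0 + 1 + 1 + 0 + 0 + 1 + 1 + 1 = 5 ≡ 1 (mod 2).
s = (1, 0, 0, 1)^T — this equals column 9 of H (binary 1001), so error is at position 9.
Correct: flip bit 9 of r = 001110010110101 to get c = 001110011110101.


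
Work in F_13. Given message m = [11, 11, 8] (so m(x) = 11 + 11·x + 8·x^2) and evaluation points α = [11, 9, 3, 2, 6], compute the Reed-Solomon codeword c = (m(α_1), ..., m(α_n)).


c = [8, 4, 12, 0, 1]

Message polynomial: m(x) = 11 + 11·x + 8·x^2 (mod 13).
For each evaluation point α_i, compute m(α_i) mod 13:
  α_1 = 11: Horner steps 8 → 8 → 8, so m(11) = 8.
  α_2 = 9: Horner steps 8 → 5 → 4, so m(9) = 4.
  α_3 = 3: Horner steps 8 → 9 → 12, so m(3) = 12.
  α_4 = 2: Horner steps 8 → 1 → 0, so m(2) = 0.
  α_5 = 6: Horner steps 8 → 7 → 1, so m(6) = 1.
Codeword c = [8, 4, 12, 0, 1] ∈ F_13^5.


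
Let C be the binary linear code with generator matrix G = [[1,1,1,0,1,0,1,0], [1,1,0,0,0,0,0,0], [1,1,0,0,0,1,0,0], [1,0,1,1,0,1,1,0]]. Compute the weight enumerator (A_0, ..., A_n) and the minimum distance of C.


Weight distribution: A_0 = 1, A_1 = 1, A_2 = 1, A_3 = 4, A_4 = 5, A_5 = 3, A_6 = 1. Minimum distance d = 1.

Enumerate all 2^4 = 16 messages m ∈ F_2^4.
For each, compute codeword c = mG in F_2^8, then tally its weight.
  m = 0000 → c = 00000000, weight = 0.
  m = 1000 → c = 11101010, weight = 5.
  m = 0100 → c = 11000000, weight = 2.
  m = 1100 → c = 00101010, weight = 3.
  m = 0010 → c = 11000100, weight = 3.
  m = 1010 → c = 00101110, weight = 4.
  m = 0110 → c = 00000100, weight = 1.
  m = 1110 → c = 11101110, weight = 6.
  m = 0001 → c = 10110110, weight = 5.
  m = 1001 → c = 01011100, weight = 4.
  m = 0101 → c = 01110110, weight = 5.
  m = 1101 → c = 10011100, weight = 4.
  m = 0011 → c = 01110010, weight = 4.
  m = 1011 → c = 10011000, weight = 3.
  m = 0111 → c = 10110010, weight = 4.
  m = 1111 → c = 01011000, weight = 3.
Tally weights:
  weight 0: 1 codewords.
  weight 1: 1 codewords.
  weight 2: 1 codewords.
  weight 3: 4 codewords.
  weight 4: 5 codewords.
  weight 5: 3 codewords.
  weight 6: 1 codewords.
Minimum distance d = smallest w > 0 with A_w > 0 = 1.
Sanity: Σ A_w = 16 = 2^4 = 16 ✓.


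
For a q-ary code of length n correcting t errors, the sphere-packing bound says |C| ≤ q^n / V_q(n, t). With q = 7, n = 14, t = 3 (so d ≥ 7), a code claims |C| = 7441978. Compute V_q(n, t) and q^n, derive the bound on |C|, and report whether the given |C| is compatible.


V_q(n, t) = 81985, q^n = 678223072849, Hamming bound = 8272526, |C| = 7441978 ≤ bound (satisfied).

Step 1: Compute V_q(n, t) = Σ_{j=0}^3 C(n, j) (q−1)^j.
  j = 0: C(14,0)·(6)^0 = 1·1 = 1.
  j = 1: C(14,1)·(6)^1 = 14·6 = 84.
  j = 2: C(14,2)·(6)^2 = 91·36 = 3276.
  j = 3: C(14,3)·(6)^3 = 364·216 = 78624.
  V_q(n, t) = 1 + 84 + 3276 + 78624 = 81985.
Step 2: q^n = 7^14 = 678223072849.
Step 3: Hamming bound ⌊q^n / V_q(n,t)⌋ = ⌊678223072849/81985⌋ = 8272526.
Step 4: Compare |C| = 7441978 to 8272526: satisfied.
The claimed |C| lies below the Hamming bound.


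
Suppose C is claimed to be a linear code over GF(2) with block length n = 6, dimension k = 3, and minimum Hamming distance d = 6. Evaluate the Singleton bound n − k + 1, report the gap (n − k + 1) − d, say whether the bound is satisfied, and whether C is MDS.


Singleton RHS = n − k + 1 = 4, slack = -2, bound violated (no such code; not MDS).

Singleton bound: d ≤ n − k + 1.
Here n = 6, k = 3, so n − k + 1 = 4.
Given d = 6, check d ≤ 4: NO.
Slack = (n − k + 1) − d = -2.
The slack is negative: d = 6 exceeds n − k + 1 = 4 by 2, so the Singleton bound is violated and no linear [6, 3, 6]_2 code can exist. In particular it is not MDS (MDS requires d = n − k + 1 exactly).
Description: the claimed parameters are [6, 3, 6]_2; such a code would be impossible (violates the Singleton bound).


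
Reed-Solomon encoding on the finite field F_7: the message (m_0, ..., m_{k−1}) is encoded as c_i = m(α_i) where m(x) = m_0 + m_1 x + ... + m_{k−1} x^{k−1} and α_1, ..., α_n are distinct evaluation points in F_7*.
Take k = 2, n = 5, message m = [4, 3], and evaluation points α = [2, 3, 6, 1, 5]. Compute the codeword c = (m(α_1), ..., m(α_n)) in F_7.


c = [3, 6, 1, 0, 5]

Message polynomial: m(x) = 4 + 3·x (mod 7).
For each evaluation point α_i, compute m(α_i) mod 7:
  α_1 = 2: Horner steps 3 → 3, so m(2) = 3.
  α_2 = 3: Horner steps 3 → 6, so m(3) = 6.
  α_3 = 6: Horner steps 3 → 1, so m(6) = 1.
  α_4 = 1: Horner steps 3 → 0, so m(1) = 0.
  α_5 = 5: Horner steps 3 → 5, so m(5) = 5.
Codeword c = [3, 6, 1, 0, 5] ∈ F_7^5.


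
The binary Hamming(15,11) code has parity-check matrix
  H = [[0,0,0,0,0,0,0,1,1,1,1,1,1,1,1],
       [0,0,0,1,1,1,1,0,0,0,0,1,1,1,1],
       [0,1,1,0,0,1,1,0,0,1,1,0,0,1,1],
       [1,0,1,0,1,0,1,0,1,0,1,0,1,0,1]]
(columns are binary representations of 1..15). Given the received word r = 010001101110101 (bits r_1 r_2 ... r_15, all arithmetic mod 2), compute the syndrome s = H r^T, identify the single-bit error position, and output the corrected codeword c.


s = (1, 0, 0, 1)^T, error position = 9, corrected codeword c = 010001100110101

Compute s = H r^T mod 2 one row at a time:
  s_1 = 0 + 1 + 1 + 1 + 0 + 1 + 0 + 1 = 5 ≡ 1 (mod 2).
  s_2 = 0 + 0 + 1 + 1 + 0 + 1 + 0 + 1 = 4 ≡ 0 (mod 2).
  s_3 = 1 + 0 + 1 + 1 + 1 + 1 + 0 + 1 = 6 ≡ 0 (mod 2).
  s_4 = 0 + 0 + 0 + 1 + 1 + 1 + 1 + 1 = 5 ≡ 1 (mod 2).
s = (1, 0, 0, 1)^T — this equals column 9 of H (binary 1001), so error is at position 9.
Correct: flip bit 9 of r = 010001101110101 to get c = 010001100110101.


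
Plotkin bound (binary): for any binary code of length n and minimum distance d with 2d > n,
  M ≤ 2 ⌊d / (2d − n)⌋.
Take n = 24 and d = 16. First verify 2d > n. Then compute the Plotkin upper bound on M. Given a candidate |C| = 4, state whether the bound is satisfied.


Plotkin bound M ≤ 4; given |C| = 4 ≤ bound (satisfied).

Check applicability: 2d = 32, n = 24.
2d − n = 8 > 0, so Plotkin applies.
Compute d/(2d−n) = 16/8 ≈ 2.0000.
⌊d/(2d−n)⌋ = 2.
Plotkin bound: M ≤ 2·2 = 4.
Given |C| = 4, check: satisfied.
This |C| is at the Plotkin bound.


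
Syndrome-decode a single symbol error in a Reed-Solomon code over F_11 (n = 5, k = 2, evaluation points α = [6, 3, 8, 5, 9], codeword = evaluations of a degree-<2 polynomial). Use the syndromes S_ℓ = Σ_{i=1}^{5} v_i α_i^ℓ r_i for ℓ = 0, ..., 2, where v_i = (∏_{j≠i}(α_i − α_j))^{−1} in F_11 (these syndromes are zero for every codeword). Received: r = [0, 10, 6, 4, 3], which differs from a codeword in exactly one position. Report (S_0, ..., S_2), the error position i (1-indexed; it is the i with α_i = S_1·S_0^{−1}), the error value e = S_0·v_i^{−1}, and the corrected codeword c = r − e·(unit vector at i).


S = (3, 7, 9), error at position 1, error magnitude e = 10, c = [1, 10, 6, 4, 3].

Step 1: column multipliers v_i = (∏_{j≠i}(α_i − α_j))^{−1} mod 11.
  i = 1 (α = 6): (6−3)(6−8)(6−5)(6−9) = 3·(−2)·1·(−3) = 18 ≡ 7, so v_1 = 7^{−1} = 8 (mod 11).
  i = 2 (α = 3): (3−6)(3−8)(3−5)(3−9) = (−3)·(−5)·(−2)·(−6) = 180 ≡ 4, so v_2 = 4^{−1} = 3 (mod 11).
  i = 3 (α = 8): (8−6)(8−3)(8−5)(8−9) = 2·5·3·(−1) = −30 ≡ 3, so v_3 = 3^{−1} = 4 (mod 11).
  i = 4 (α = 5): (5−6)(5−3)(5−8)(5−9) = (−1)·2·(−3)·(−4) = −24 ≡ 9, so v_4 = 9^{−1} = 5 (mod 11).
  i = 5 (α = 9): (9−6)(9−3)(9−8)(9−5) = 3·6·1·4 = 72 ≡ 6, so v_5 = 6^{−1} = 2 (mod 11).
  v = [8, 3, 4, 5, 2].
Step 2: syndromes of r = [0, 10, 6, 4, 3] (all sums mod 11).
  S_0 = Σ v_i r_i = 8·0 + 3·10 + 4·6 + 5·4 + 2·3 = 80 ≡ 3.
  S_1 = Σ v_i α_i r_i = 8·6·0 + 3·3·10 + 4·8·6 + 5·5·4 + 2·9·3 = 436 ≡ 7.
  α_i^2 mod 11 = [3, 9, 9, 3, 4].
  S_2 = Σ v_i α_i^2 r_i = 8·3·0 + 3·9·10 + 4·9·6 + 5·3·4 + 2·4·3 = 570 ≡ 9.
  S = (3, 7, 9) ≠ 0, so r is not a codeword (an error is present).
Step 3: locate the error. For a single error e at position i, S_ℓ = v_i·e·α_i^ℓ, so α_err = S_1/S_0.
  S_0^{−1} = 3^{−1} = 4 (mod 11), so α_err = 7·4 = 28 ≡ 6 = α_1. Error position i = 1.
  Consistency check: S_2/S_1 = 9·8 = 72 ≡ 6 = α_err ✓ (single-error assumption holds).
Step 4: error magnitude e = S_0/v_1 = S_0·∏_{j≠1}(α_1 − α_j) = 3·7 = 21 ≡ 10 (mod 11).
Step 5: correct position 1: c_1 = r_1 − e = 0 − 10 ≡ 1 (mod 11). Hence c = [1, 10, 6, 4, 3].
  Check: interpolating c through the α_i gives m(x) = 8 + 8·x (degree < 2) with m(α_i) = c_i for every i, so c is indeed a codeword.


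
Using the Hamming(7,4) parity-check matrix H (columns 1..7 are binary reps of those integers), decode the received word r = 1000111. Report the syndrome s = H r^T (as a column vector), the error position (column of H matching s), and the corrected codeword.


s = (1, 0, 1)^T, error position = 5, corrected codeword c = 1000011

Compute s = H r^T mod 2 one row at a time:
  s_1 = 0 + 1 + 1 + 1 = 3 ≡ 1 (mod 2).
  s_2 = 0 + 0 + 1 + 1 = 2 ≡ 0 (mod 2).
  s_3 = 1 + 0 + 1 + 1 = 3 ≡ 1 (mod 2).
s = (1, 0, 1)^T — this equals column 5 of H (binary 101), so error is at position 5.
Correct: flip bit 5 of r = 1000111 to get c = 1000011.


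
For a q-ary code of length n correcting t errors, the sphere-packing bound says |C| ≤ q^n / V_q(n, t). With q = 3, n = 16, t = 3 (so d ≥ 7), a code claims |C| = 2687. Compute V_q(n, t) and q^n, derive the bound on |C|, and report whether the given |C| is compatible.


V_q(n, t) = 4993, q^n = 43046721, Hamming bound = 8621, |C| = 2687 ≤ bound (satisfied).

Step 1: Compute V_q(n, t) = Σ_{j=0}^3 C(n, j) (q−1)^j.
  j = 0: C(16,0)·(2)^0 = 1·1 = 1.
  j = 1: C(16,1)·(2)^1 = 16·2 = 32.
  j = 2: C(16,2)·(2)^2 = 120·4 = 480.
  j = 3: C(16,3)·(2)^3 = 560·8 = 4480.
  V_q(n, t) = 1 + 32 + 480 + 4480 = 4993.
Step 2: q^n = 3^16 = 43046721.
Step 3: Hamming bound ⌊q^n / V_q(n,t)⌋ = ⌊43046721/4993⌋ = 8621.
Step 4: Compare |C| = 2687 to 8621: satisfied.
The claimed |C| lies below the Hamming bound.


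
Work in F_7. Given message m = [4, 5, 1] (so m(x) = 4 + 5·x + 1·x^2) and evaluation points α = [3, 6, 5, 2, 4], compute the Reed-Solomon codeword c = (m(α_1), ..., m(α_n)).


c = [0, 0, 5, 4, 5]

Message polynomial: m(x) = 4 + 5·x + 1·x^2 (mod 7).
For each evaluation point α_i, compute m(α_i) mod 7:
  α_1 = 3: Horner steps 1 → 1 → 0, so m(3) = 0.
  α_2 = 6: Horner steps 1 → 4 → 0, so m(6) = 0.
  α_3 = 5: Horner steps 1 → 3 → 5, so m(5) = 5.
  α_4 = 2: Horner steps 1 → 0 → 4, so m(2) = 4.
  α_5 = 4: Horner steps 1 → 2 → 5, so m(4) = 5.
Codeword c = [0, 0, 5, 4, 5] ∈ F_7^5.


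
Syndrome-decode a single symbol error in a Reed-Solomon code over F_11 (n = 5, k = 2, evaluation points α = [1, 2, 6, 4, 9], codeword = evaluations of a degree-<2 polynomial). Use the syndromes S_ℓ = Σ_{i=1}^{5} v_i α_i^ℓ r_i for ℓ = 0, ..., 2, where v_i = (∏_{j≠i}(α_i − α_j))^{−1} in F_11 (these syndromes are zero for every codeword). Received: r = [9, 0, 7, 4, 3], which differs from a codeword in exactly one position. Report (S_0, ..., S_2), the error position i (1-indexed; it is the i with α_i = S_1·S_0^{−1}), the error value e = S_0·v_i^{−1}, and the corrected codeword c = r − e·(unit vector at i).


S = (10, 5, 8), error at position 3, error magnitude e = 10, c = [9, 0, 8, 4, 3].

Step 1: column multipliers v_i = (∏_{j≠i}(α_i − α_j))^{−1} mod 11.
  i = 1 (α = 1): (1−2)(1−6)(1−4)(1−9) = (−1)·(−5)·(−3)·(−8) = 120 ≡ 10, so v_1 = 10^{−1} = 10 (mod 11).
  i = 2 (α = 2): (2−1)(2−6)(2−4)(2−9) = 1·(−4)·(−2)·(−7) = −56 ≡ 10, so v_2 = 10^{−1} = 10 (mod 11).
  i = 3 (α = 6): (6−1)(6−2)(6−4)(6−9) = 5·4·2·(−3) = −120 ≡ 1, so v_3 = 1^{−1} = 1 (mod 11).
  i = 4 (α = 4): (4−1)(4−2)(4−6)(4−9) = 3·2·(−2)·(−5) = 60 ≡ 5, so v_4 = 5^{−1} = 9 (mod 11).
  i = 5 (α = 9): (9−1)(9−2)(9−6)(9−4) = 8·7·3·5 = 840 ≡ 4, so v_5 = 4^{−1} = 3 (mod 11).
  v = [10, 10, 1, 9, 3].
Step 2: syndromes of r = [9, 0, 7, 4, 3] (all sums mod 11).
  S_0 = Σ v_i r_i = 10·9 + 10·0 + 1·7 + 9·4 + 3·3 = 142 ≡ 10.
  S_1 = Σ v_i α_i r_i = 10·1·9 + 10·2·0 + 1·6·7 + 9·4·4 + 3·9·3 = 357 ≡ 5.
  α_i^2 mod 11 = [1, 4, 3, 5, 4].
  S_2 = Σ v_i α_i^2 r_i = 10·1·9 + 10·4·0 + 1·3·7 + 9·5·4 + 3·4·3 = 327 ≡ 8.
  S = (10, 5, 8) ≠ 0, so r is not a codeword (an error is present).
Step 3: locate the error. For a single error e at position i, S_ℓ = v_i·e·α_i^ℓ, so α_err = S_1/S_0.
  S_0^{−1} = 10^{−1} = 10 (mod 11), so α_err = 5·10 = 50 ≡ 6 = α_3. Error position i = 3.
  Consistency check: S_2/S_1 = 8·9 = 72 ≡ 6 = α_err ✓ (single-error assumption holds).
Step 4: error magnitude e = S_0/v_3 = S_0·∏_{j≠3}(α_3 − α_j) = 10·1 = 10 ≡ 10 (mod 11).
Step 5: correct position 3: c_3 = r_3 − e = 7 − 10 ≡ 8 (mod 11). Hence c = [9, 0, 8, 4, 3].
  Check: interpolating c through the α_i gives m(x) = 7 + 2·x (degree < 2) with m(α_i) = c_i for every i, so c is indeed a codeword.


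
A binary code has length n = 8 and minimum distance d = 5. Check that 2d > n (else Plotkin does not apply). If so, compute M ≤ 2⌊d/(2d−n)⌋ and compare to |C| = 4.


Plotkin bound M ≤ 4; given |C| = 4 ≤ bound (satisfied).

Check applicability: 2d = 10, n = 8.
2d − n = 2 > 0, so Plotkin applies.
Compute d/(2d−n) = 5/2 ≈ 2.5000.
⌊d/(2d−n)⌋ = 2.
Plotkin bound: M ≤ 2·2 = 4.
Given |C| = 4, check: satisfied.
This |C| is at the Plotkin bound.


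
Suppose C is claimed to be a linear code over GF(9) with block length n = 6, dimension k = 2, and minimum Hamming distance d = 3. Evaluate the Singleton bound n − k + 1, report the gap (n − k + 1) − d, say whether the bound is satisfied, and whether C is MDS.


Singleton RHS = n − k + 1 = 5, slack = 2, bound satisfied, not MDS.

Singleton bound: d ≤ n − k + 1.
Here n = 6, k = 2, so n − k + 1 = 5.
Given d = 3, check d ≤ 5: YES.
Slack = (n − k + 1) − d = 2.
The code is NOT MDS (slack = 2 > 0).
Description: the claimed parameters are [6, 2, 3]_9; such a code would be non-MDS.


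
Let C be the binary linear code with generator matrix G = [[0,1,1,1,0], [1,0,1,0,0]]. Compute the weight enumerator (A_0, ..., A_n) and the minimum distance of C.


Weight distribution: A_0 = 1, A_2 = 1, A_3 = 2. Minimum distance d = 2.

Enumerate all 2^2 = 4 messages m ∈ F_2^2.
For each, compute codeword c = mG in F_2^5, then tally its weight.
  m = 00 → c = 00000, weight = 0.
  m = 10 → c = 01110, weight = 3.
  m = 01 → c = 10100, weight = 2.
  m = 11 → c = 11010, weight = 3.
Tally weights:
  weight 0: 1 codewords.
  weight 2: 1 codewords.
  weight 3: 2 codewords.
Minimum distance d = smallest w > 0 with A_w > 0 = 2.
Sanity: Σ A_w = 4 = 2^2 = 4 ✓.


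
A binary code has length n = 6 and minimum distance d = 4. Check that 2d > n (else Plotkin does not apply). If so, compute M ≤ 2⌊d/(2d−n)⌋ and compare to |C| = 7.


Plotkin bound M ≤ 4; given |C| = 7 > bound (violated).

Check applicability: 2d = 8, n = 6.
2d − n = 2 > 0, so Plotkin applies.
Compute d/(2d−n) = 4/2 ≈ 2.0000.
⌊d/(2d−n)⌋ = 2.
Plotkin bound: M ≤ 2·2 = 4.
Given |C| = 7, check: VIOLATED.
This |C| is above the Plotkin bound, so no binary code with n = 6, d = 4 and 7 codewords exists.


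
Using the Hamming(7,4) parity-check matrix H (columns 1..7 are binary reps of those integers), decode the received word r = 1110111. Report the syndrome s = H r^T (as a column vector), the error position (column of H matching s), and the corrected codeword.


s = (1, 0, 0)^T, error position = 4, corrected codeword c = 1111111

Compute s = H r^T mod 2 one row at a time:
  s_1 = 0 + 1 + 1 + 1 = 3 ≡ 1 (mod 2).
  s_2 = 1 + 1 + 1 + 1 = 4 ≡ 0 (mod 2).
  s_3 = 1 + 1 + 1 + 1 = 4 ≡ 0 (mod 2).
s = (1, 0, 0)^T — this equals column 4 of H (binary 100), so error is at position 4.
Correct: flip bit 4 of r = 1110111 to get c = 1111111.


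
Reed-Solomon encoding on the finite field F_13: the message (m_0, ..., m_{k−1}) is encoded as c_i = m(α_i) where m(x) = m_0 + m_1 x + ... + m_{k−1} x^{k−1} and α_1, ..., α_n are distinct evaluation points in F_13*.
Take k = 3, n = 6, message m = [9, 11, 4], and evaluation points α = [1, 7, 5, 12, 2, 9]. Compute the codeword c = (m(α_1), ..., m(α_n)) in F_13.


c = [11, 9, 8, 2, 8, 3]

Message polynomial: m(x) = 9 + 11·x + 4·x^2 (mod 13).
For each evaluation point α_i, compute m(α_i) mod 13:
  α_1 = 1: Horner steps 4 → 2 → 11, so m(1) = 11.
  α_2 = 7: Horner steps 4 → 0 → 9, so m(7) = 9.
  α_3 = 5: Horner steps 4 → 5 → 8, so m(5) = 8.
  α_4 = 12: Horner steps 4 → 7 → 2, so m(12) = 2.
  α_5 = 2: Horner steps 4 → 6 → 8, so m(2) = 8.
  α_6 = 9: Horner steps 4 → 8 → 3, so m(9) = 3.
Codeword c = [11, 9, 8, 2, 8, 3] ∈ F_13^6.


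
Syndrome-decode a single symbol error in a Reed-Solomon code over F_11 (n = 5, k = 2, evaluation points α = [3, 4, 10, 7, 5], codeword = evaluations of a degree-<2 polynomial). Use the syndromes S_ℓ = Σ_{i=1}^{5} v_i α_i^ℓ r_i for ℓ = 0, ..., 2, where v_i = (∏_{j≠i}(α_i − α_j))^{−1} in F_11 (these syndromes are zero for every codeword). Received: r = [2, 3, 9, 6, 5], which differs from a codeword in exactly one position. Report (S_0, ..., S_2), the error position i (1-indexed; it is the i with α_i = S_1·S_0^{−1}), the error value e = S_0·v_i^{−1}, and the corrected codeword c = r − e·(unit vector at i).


S = (5, 3, 4), error at position 5, error magnitude e = 1, c = [2, 3, 9, 6, 4].

Step 1: column multipliers v_i = (∏_{j≠i}(α_i − α_j))^{−1} mod 11.
  i = 1 (α = 3): (3−4)(3−10)(3−7)(3−5) = (−1)·(−7)·(−4)·(−2) = 56 ≡ 1, so v_1 = 1^{−1} = 1 (mod 11).
  i = 2 (α = 4): (4−3)(4−10)(4−7)(4−5) = 1·(−6)·(−3)·(−1) = −18 ≡ 4, so v_2 = 4^{−1} = 3 (mod 11).
  i = 3 (α = 10): (10−3)(10−4)(10−7)(10−5) = 7·6·3·5 = 630 ≡ 3, so v_3 = 3^{−1} = 4 (mod 11).
  i = 4 (α = 7): (7−3)(7−4)(7−10)(7−5) = 4·3·(−3)·2 = −72 ≡ 5, so v_4 = 5^{−1} = 9 (mod 11).
  i = 5 (α = 5): (5−3)(5−4)(5−10)(5−7) = 2·1·(−5)·(−2) = 20 ≡ 9, so v_5 = 9^{−1} = 5 (mod 11).
  v = [1, 3, 4, 9, 5].
Step 2: syndromes of r = [2, 3, 9, 6, 5] (all sums mod 11).
  S_0 = Σ v_i r_i = 1·2 + 3·3 + 4·9 + 9·6 + 5·5 = 126 ≡ 5.
  S_1 = Σ v_i α_i r_i = 1·3·2 + 3·4·3 + 4·10·9 + 9·7·6 + 5·5·5 = 905 ≡ 3.
  α_i^2 mod 11 = [9, 5, 1, 5, 3].
  S_2 = Σ v_i α_i^2 r_i = 1·9·2 + 3·5·3 + 4·1·9 + 9·5·6 + 5·3·5 = 444 ≡ 4.
  S = (5, 3, 4) ≠ 0, so r is not a codeword (an error is present).
Step 3: locate the error. For a single error e at position i, S_ℓ = v_i·e·α_i^ℓ, so α_err = S_1/S_0.
  S_0^{−1} = 5^{−1} = 9 (mod 11), so α_err = 3·9 = 27 ≡ 5 = α_5. Error position i = 5.
  Consistency check: S_2/S_1 = 4·4 = 16 ≡ 5 = α_err ✓ (single-error assumption holds).
Step 4: error magnitude e = S_0/v_5 = S_0·∏_{j≠5}(α_5 − α_j) = 5·9 = 45 ≡ 1 (mod 11).
Step 5: correct position 5: c_5 = r_5 − e = 5 − 1 ≡ 4 (mod 11). Hence c = [2, 3, 9, 6, 4].
  Check: interpolating c through the α_i gives m(x) = 10 + 1·x (degree < 2) with m(α_i) = c_i for every i, so c is indeed a codeword.


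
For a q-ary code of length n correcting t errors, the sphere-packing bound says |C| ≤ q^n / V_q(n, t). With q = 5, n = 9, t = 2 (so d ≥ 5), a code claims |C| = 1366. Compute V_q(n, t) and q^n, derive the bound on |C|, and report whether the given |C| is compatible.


V_q(n, t) = 613, q^n = 1953125, Hamming bound = 3186, |C| = 1366 ≤ bound (satisfied).

Step 1: Compute V_q(n, t) = Σ_{j=0}^2 C(n, j) (q−1)^j.
  j = 0: C(9,0)·(4)^0 = 1·1 = 1.
  j = 1: C(9,1)·(4)^1 = 9·4 = 36.
  j = 2: C(9,2)·(4)^2 = 36·16 = 576.
  V_q(n, t) = 1 + 36 + 576 = 613.
Step 2: q^n = 5^9 = 1953125.
Step 3: Hamming bound ⌊q^n / V_q(n,t)⌋ = ⌊1953125/613⌋ = 3186.
Step 4: Compare |C| = 1366 to 3186: satisfied.
The claimed |C| lies below the Hamming bound.


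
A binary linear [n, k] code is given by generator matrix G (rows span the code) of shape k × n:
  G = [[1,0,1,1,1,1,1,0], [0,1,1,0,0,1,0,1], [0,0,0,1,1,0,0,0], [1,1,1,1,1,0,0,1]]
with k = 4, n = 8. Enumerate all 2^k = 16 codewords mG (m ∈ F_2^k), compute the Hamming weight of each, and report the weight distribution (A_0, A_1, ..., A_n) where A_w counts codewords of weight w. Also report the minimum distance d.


Weight distribution: A_0 = 1, A_2 = 3, A_4 = 7, A_6 = 5. Minimum distance d = 2.

Enumerate all 2^4 = 16 messages m ∈ F_2^4.
For each, compute codeword c = mG in F_2^8, then tally its weight.
  m = 0000 → c = 00000000, weight = 0.
  m = 1000 → c = 10111110, weight = 6.
  m = 0100 → c = 01100101, weight = 4.
  m = 1100 → c = 11011011, weight = 6.
  m = 0010 → c = 00011000, weight = 2.
  m = 1010 → c = 10100110, weight = 4.
  m = 0110 → c = 01111101, weight = 6.
  m = 1110 → c = 11000011, weight = 4.
  m = 0001 → c = 11111001, weight = 6.
  m = 1001 → c = 01000111, weight = 4.
  m = 0101 → c = 10011100, weight = 4.
  m = 1101 → c = 00100010, weight = 2.
  m = 0011 → c = 11100001, weight = 4.
  m = 1011 → c = 01011111, weight = 6.
  m = 0111 → c = 10000100, weight = 2.
  m = 1111 → c = 00111010, weight = 4.
Tally weights:
  weight 0: 1 codewords.
  weight 2: 3 codewords.
  weight 4: 7 codewords.
  weight 6: 5 codewords.
Minimum distance d = smallest w > 0 with A_w > 0 = 2.
Sanity: Σ A_w = 16 = 2^4 = 16 ✓.


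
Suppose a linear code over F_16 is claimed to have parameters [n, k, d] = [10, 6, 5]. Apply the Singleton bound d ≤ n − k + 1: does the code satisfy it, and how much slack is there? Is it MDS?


Singleton RHS = n − k + 1 = 5, slack = 0, bound satisfied, MDS.

Singleton bound: d ≤ n − k + 1.
Here n = 10, k = 6, so n − k + 1 = 5.
Given d = 5, check d ≤ 5: YES.
Slack = (n − k + 1) − d = 0.
The code is MDS (slack = 0).
Description: the claimed parameters are [10, 6, 5]_16; such a code would be MDS (meets Singleton bound).


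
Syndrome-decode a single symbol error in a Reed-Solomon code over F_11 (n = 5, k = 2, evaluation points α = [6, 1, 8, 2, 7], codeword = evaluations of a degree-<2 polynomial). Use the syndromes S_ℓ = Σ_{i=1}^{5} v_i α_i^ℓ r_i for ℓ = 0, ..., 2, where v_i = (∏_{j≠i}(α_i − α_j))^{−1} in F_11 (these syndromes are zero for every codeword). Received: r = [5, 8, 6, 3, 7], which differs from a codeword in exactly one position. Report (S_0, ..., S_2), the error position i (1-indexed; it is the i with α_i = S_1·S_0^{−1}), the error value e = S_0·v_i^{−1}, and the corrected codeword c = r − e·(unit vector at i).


S = (6, 9, 8), error at position 5, error magnitude e = 7, c = [5, 8, 6, 3, 0].

Step 1: column multipliers v_i = (∏_{j≠i}(α_i − α_j))^{−1} mod 11.
  i = 1 (α = 6): (6−1)(6−8)(6−2)(6−7) = 5·(−2)·4·(−1) = 40 ≡ 7, so v_1 = 7^{−1} = 8 (mod 11).
  i = 2 (α = 1): (1−6)(1−8)(1−2)(1−7) = (−5)·(−7)·(−1)·(−6) = 210 ≡ 1, so v_2 = 1^{−1} = 1 (mod 11).
  i = 3 (α = 8): (8−6)(8−1)(8−2)(8−7) = 2·7·6·1 = 84 ≡ 7, so v_3 = 7^{−1} = 8 (mod 11).
  i = 4 (α = 2): (2−6)(2−1)(2−8)(2−7) = (−4)·1·(−6)·(−5) = −120 ≡ 1, so v_4 = 1^{−1} = 1 (mod 11).
  i = 5 (α = 7): (7−6)(7−1)(7−8)(7−2) = 1·6·(−1)·5 = −30 ≡ 3, so v_5 = 3^{−1} = 4 (mod 11).
  v = [8, 1, 8, 1, 4].
Step 2: syndromes of r = [5, 8, 6, 3, 7] (all sums mod 11).
  S_0 = Σ v_i r_i = 8·5 + 1·8 + 8·6 + 1·3 + 4·7 = 127 ≡ 6.
  S_1 = Σ v_i α_i r_i = 8·6·5 + 1·1·8 + 8·8·6 + 1·2·3 + 4·7·7 = 834 ≡ 9.
  α_i^2 mod 11 = [3, 1, 9, 4, 5].
  S_2 = Σ v_i α_i^2 r_i = 8·3·5 + 1·1·8 + 8·9·6 + 1·4·3 + 4·5·7 = 712 ≡ 8.
  S = (6, 9, 8) ≠ 0, so r is not a codeword (an error is present).
Step 3: locate the error. For a single error e at position i, S_ℓ = v_i·e·α_i^ℓ, so α_err = S_1/S_0.
  S_0^{−1} = 6^{−1} = 2 (mod 11), so α_err = 9·2 = 18 ≡ 7 = α_5. Error position i = 5.
  Consistency check: S_2/S_1 = 8·5 = 40 ≡ 7 = α_err ✓ (single-error assumption holds).
Step 4: error magnitude e = S_0/v_5 = S_0·∏_{j≠5}(α_5 − α_j) = 6·3 = 18 ≡ 7 (mod 11).
Step 5: correct position 5: c_5 = r_5 − e = 7 − 7 ≡ 0 (mod 11). Hence c = [5, 8, 6, 3, 0].
  Check: interpolating c through the α_i gives m(x) = 2 + 6·x (degree < 2) with m(α_i) = c_i for every i, so c is indeed a codeword.


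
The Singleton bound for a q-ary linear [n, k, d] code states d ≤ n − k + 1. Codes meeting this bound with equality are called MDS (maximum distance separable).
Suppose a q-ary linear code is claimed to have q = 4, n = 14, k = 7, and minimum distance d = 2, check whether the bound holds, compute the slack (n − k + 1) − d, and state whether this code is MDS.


Singleton RHS = n − k + 1 = 8, slack = 6, bound satisfied, not MDS.

Singleton bound: d ≤ n − k + 1.
Here n = 14, k = 7, so n − k + 1 = 8.
Given d = 2, check d ≤ 8: YES.
Slack = (n − k + 1) − d = 6.
The code is NOT MDS (slack = 6 > 0).
Description: the claimed parameters are [14, 7, 2]_4; such a code would be non-MDS.


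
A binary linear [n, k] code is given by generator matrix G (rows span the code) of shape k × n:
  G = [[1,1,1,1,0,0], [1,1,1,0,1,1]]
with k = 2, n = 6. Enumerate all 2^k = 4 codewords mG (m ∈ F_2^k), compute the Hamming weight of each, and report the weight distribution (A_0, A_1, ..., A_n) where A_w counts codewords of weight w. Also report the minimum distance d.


Weight distribution: A_0 = 1, A_3 = 1, A_4 = 1, A_5 = 1. Minimum distance d = 3.

Enumerate all 2^2 = 4 messages m ∈ F_2^2.
For each, compute codeword c = mG in F_2^6, then tally its weight.
  m = 00 → c = 000000, weight = 0.
  m = 10 → c = 111100, weight = 4.
  m = 01 → c = 111011, weight = 5.
  m = 11 → c = 000111, weight = 3.
Tally weights:
  weight 0: 1 codewords.
  weight 3: 1 codewords.
  weight 4: 1 codewords.
  weight 5: 1 codewords.
Minimum distance d = smallest w > 0 with A_w > 0 = 3.
Sanity: Σ A_w = 4 = 2^2 = 4 ✓.


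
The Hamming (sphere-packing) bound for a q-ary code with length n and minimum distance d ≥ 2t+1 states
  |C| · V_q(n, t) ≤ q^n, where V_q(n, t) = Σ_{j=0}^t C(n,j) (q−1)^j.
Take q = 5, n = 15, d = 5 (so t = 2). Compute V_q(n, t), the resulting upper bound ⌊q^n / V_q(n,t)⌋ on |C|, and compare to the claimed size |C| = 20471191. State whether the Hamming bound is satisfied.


V_q(n, t) = 1741, q^n = 30517578125, Hamming bound = 17528764, |C| = 20471191 > bound (violated).

Step 1: Compute V_q(n, t) = Σ_{j=0}^2 C(n, j) (q−1)^j.
  j = 0: C(15,0)·(4)^0 = 1·1 = 1.
  j = 1: C(15,1)·(4)^1 = 15·4 = 60.
  j = 2: C(15,2)·(4)^2 = 105·16 = 1680.
  V_q(n, t) = 1 + 60 + 1680 = 1741.
Step 2: q^n = 5^15 = 30517578125.
Step 3: Hamming bound ⌊q^n / V_q(n,t)⌋ = ⌊30517578125/1741⌋ = 17528764.
Step 4: Compare |C| = 20471191 to 17528764: violated.
The claimed |C| lies above the Hamming bound, so no 5-ary code of length 15 with d ≥ 5 can have 20471191 codewords.


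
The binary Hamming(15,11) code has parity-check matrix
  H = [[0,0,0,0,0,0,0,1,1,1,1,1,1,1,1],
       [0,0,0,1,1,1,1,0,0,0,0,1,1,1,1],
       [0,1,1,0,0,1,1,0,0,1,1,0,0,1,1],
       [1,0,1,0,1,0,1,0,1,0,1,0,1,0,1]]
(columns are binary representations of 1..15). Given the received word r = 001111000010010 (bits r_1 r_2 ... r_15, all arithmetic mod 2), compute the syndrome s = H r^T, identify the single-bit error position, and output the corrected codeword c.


s = (0, 0, 0, 1)^T, error position = 1, corrected codeword c = 101111000010010

Compute s = H r^T mod 2 one row at a time:
  s_1 = 0 + 0 + 0 + 1 + 0 + 0 + 1 + 0 = 2 ≡ 0 (mod 2).
  s_2 = 1 + 1 + 1 + 0 + 0 + 0 + 1 + 0 = 4 ≡ 0 (mod 2).
  s_3 = 0 + 1 + 1 + 0 + 0 + 1 + 1 + 0 = 4 ≡ 0 (mod 2).
  s_4 = 0 + 1 + 1 + 0 + 0 + 1 + 0 + 0 = 3 ≡ 1 (mod 2).
s = (0, 0, 0, 1)^T — this equals column 1 of H (binary 0001), so error is at position 1.
Correct: flip bit 1 of r = 001111000010010 to get c = 101111000010010.


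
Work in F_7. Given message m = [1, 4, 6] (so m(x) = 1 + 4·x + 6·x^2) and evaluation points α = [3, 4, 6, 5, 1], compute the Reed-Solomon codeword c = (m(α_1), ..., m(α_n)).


c = [4, 1, 3, 3, 4]

Message polynomial: m(x) = 1 + 4·x + 6·x^2 (mod 7).
For each evaluation point α_i, compute m(α_i) mod 7:
  α_1 = 3: Horner steps 6 → 1 → 4, so m(3) = 4.
  α_2 = 4: Horner steps 6 → 0 → 1, so m(4) = 1.
  α_3 = 6: Horner steps 6 → 5 → 3, so m(6) = 3.
  α_4 = 5: Horner steps 6 → 6 → 3, so m(5) = 3.
  α_5 = 1: Horner steps 6 → 3 → 4, so m(1) = 4.
Codeword c = [4, 1, 3, 3, 4] ∈ F_7^5.


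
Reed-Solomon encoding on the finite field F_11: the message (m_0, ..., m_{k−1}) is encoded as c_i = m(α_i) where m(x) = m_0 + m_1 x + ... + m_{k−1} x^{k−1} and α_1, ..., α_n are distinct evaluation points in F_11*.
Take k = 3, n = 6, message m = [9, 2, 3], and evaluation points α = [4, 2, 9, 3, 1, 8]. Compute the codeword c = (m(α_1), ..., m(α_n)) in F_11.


c = [10, 3, 6, 9, 3, 8]

Message polynomial: m(x) = 9 + 2·x + 3·x^2 (mod 11).
For each evaluation point α_i, compute m(α_i) mod 11:
  α_1 = 4: Horner steps 3 → 3 → 10, so m(4) = 10.
  α_2 = 2: Horner steps 3 → 8 → 3, so m(2) = 3.
  α_3 = 9: Horner steps 3 → 7 → 6, so m(9) = 6.
  α_4 = 3: Horner steps 3 → 0 → 9, so m(3) = 9.
  α_5 = 1: Horner steps 3 → 5 → 3, so m(1) = 3.
  α_6 = 8: Horner steps 3 → 4 → 8, so m(8) = 8.
Codeword c = [10, 3, 6, 9, 3, 8] ∈ F_11^6.


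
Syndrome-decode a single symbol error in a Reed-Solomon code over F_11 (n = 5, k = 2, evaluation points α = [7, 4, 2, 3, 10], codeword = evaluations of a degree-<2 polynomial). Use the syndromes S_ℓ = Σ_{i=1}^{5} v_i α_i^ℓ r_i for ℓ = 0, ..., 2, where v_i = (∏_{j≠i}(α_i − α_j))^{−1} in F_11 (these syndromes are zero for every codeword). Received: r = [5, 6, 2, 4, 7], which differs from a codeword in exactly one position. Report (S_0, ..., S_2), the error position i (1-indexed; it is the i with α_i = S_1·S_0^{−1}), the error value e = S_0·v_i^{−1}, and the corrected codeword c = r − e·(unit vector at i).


S = (10, 4, 6), error at position 1, error magnitude e = 4, c = [1, 6, 2, 4, 7].

Step 1: column multipliers v_i = (∏_{j≠i}(α_i − α_j))^{−1} mod 11.
  i = 1 (α = 7): (7−4)(7−2)(7−3)(7−10) = 3·5·4·(−3) = −180 ≡ 7, so v_1 = 7^{−1} = 8 (mod 11).
  i = 2 (α = 4): (4−7)(4−2)(4−3)(4−10) = (−3)·2·1·(−6) = 36 ≡ 3, so v_2 = 3^{−1} = 4 (mod 11).
  i = 3 (α = 2): (2−7)(2−4)(2−3)(2−10) = (−5)·(−2)·(−1)·(−8) = 80 ≡ 3, so v_3 = 3^{−1} = 4 (mod 11).
  i = 4 (α = 3): (3−7)(3−4)(3−2)(3−10) = (−4)·(−1)·1·(−7) = −28 ≡ 5, so v_4 = 5^{−1} = 9 (mod 11).
  i = 5 (α = 10): (10−7)(10−4)(10−2)(10−3) = 3·6·8·7 = 1008 ≡ 7, so v_5 = 7^{−1} = 8 (mod 11).
  v = [8, 4, 4, 9, 8].
Step 2: syndromes of r = [5, 6, 2, 4, 7] (all sums mod 11).
  S_0 = Σ v_i r_i = 8·5 + 4·6 + 4·2 + 9·4 + 8·7 = 164 ≡ 10.
  S_1 = Σ v_i α_i r_i = 8·7·5 + 4·4·6 + 4·2·2 + 9·3·4 + 8·10·7 = 1060 ≡ 4.
  α_i^2 mod 11 = [5, 5, 4, 9, 1].
  S_2 = Σ v_i α_i^2 r_i = 8·5·5 + 4·5·6 + 4·4·2 + 9·9·4 + 8·1·7 = 732 ≡ 6.
  S = (10, 4, 6) ≠ 0, so r is not a codeword (an error is present).
Step 3: locate the error. For a single error e at position i, S_ℓ = v_i·e·α_i^ℓ, so α_err = S_1/S_0.
  S_0^{−1} = 10^{−1} = 10 (mod 11), so α_err = 4·10 = 40 ≡ 7 = α_1. Error position i = 1.
  Consistency check: S_2/S_1 = 6·3 = 18 ≡ 7 = α_err ✓ (single-error assumption holds).
Step 4: error magnitude e = S_0/v_1 = S_0·∏_{j≠1}(α_1 − α_j) = 10·7 = 70 ≡ 4 (mod 11).
Step 5: correct position 1: c_1 = r_1 − e = 5 − 4 ≡ 1 (mod 11). Hence c = [1, 6, 2, 4, 7].
  Check: interpolating c through the α_i gives m(x) = 9 + 2·x (degree < 2) with m(α_i) = c_i for every i, so c is indeed a codeword.
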